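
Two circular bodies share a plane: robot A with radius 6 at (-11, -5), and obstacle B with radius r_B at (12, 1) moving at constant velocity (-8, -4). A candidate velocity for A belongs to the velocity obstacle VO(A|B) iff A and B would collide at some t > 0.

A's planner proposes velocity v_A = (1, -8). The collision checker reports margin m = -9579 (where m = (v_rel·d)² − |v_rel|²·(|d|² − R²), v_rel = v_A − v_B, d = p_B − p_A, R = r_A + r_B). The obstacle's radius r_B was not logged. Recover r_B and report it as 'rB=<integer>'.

m = -9579
d = (23, 6);  v_rel = (9, -4),  |v_rel|² = 97
v_rel×d = (9)·(6) − (-4)·(23) = 146
since m = R²·97 − 146²:  R² = (21316 + -9579) / 97 = 121
R = √121 = 11  ⇒  r_B = 11 − 6 = 5

rB=5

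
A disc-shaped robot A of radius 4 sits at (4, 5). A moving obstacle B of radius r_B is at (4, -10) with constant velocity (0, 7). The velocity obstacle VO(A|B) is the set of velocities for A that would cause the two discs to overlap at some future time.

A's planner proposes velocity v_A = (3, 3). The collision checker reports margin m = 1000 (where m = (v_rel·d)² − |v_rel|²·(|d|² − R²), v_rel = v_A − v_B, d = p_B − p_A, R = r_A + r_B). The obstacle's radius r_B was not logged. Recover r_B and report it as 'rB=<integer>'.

m = 1000
d = (0, -15);  v_rel = (3, -4),  |v_rel|² = 25
v_rel×d = (3)·(-15) − (-4)·(0) = -45
since m = R²·25 − (-45)²:  R² = (2025 + 1000) / 25 = 121
R = √121 = 11  ⇒  r_B = 11 − 4 = 7

rB=7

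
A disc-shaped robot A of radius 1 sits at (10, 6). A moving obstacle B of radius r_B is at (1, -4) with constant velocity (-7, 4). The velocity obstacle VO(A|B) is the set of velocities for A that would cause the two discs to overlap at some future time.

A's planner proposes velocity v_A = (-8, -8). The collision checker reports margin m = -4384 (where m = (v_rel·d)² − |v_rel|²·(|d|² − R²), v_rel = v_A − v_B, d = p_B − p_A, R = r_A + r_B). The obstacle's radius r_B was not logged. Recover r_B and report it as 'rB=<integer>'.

m = -4384
d = (-9, -10);  v_rel = (-1, -12),  |v_rel|² = 145
v_rel×d = (-1)·(-10) − (-12)·(-9) = -98
since m = R²·145 − (-98)²:  R² = (9604 + -4384) / 145 = 36
R = √36 = 6  ⇒  r_B = 6 − 1 = 5

rB=5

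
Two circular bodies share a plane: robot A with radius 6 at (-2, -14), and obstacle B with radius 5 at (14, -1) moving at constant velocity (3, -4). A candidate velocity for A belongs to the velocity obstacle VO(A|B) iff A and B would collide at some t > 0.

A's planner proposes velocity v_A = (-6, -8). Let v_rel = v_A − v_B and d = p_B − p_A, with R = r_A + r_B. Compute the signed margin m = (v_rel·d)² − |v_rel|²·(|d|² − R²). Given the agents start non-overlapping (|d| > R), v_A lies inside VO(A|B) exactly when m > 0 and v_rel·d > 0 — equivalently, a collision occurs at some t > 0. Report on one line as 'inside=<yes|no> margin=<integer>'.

d = (16, 13),  |d|² = 425;  R = 6+5 = 11,  c = 425−11² = 304
v_rel = (-9, -4),  |v_rel|² = 97;  v_rel·d = (-9)·(16) + (-4)·(13) = -196
97·t² + 392·t + 304 = 0  ⇒  m = (-196)² − 97·304 = 8928
m = 8928 > 0,  v_rel·d = -196 < 0  ⇒  outside

inside=no margin=8928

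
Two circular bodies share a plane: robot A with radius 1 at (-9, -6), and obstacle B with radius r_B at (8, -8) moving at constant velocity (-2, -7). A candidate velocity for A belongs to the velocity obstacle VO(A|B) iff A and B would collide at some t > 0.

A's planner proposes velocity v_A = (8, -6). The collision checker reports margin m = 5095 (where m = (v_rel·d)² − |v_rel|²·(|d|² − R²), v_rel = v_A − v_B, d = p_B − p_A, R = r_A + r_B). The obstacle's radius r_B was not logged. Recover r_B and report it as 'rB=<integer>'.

m = 5095
d = (17, -2);  v_rel = (10, 1),  |v_rel|² = 101
v_rel×d = (10)·(-2) − (1)·(17) = -37
since m = R²·101 − (-37)²:  R² = (1369 + 5095) / 101 = 64
R = √64 = 8  ⇒  r_B = 8 − 1 = 7

rB=7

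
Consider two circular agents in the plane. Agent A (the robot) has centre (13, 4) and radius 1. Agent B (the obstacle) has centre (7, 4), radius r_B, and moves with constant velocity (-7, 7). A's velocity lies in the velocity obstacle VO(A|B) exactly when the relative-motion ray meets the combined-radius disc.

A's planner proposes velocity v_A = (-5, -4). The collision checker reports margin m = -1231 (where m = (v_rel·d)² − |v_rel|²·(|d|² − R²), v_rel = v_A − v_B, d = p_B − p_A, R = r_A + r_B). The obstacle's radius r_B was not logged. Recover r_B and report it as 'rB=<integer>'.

m = -1231
d = (-6, 0);  v_rel = (2, -11),  |v_rel|² = 125
v_rel×d = (2)·(0) − (-11)·(-6) = -66
since m = R²·125 − (-66)²:  R² = (4356 + -1231) / 125 = 25
R = √25 = 5  ⇒  r_B = 5 − 1 = 4

rB=4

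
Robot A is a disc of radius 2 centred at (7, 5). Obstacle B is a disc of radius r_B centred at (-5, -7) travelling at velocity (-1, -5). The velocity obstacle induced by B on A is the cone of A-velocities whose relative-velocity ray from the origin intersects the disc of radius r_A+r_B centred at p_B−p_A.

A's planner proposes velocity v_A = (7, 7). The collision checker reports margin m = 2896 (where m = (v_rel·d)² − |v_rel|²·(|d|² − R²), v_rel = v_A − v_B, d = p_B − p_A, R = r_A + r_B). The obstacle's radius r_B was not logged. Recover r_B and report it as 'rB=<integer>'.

m = 2896
d = (-12, -12);  v_rel = (8, 12),  |v_rel|² = 208
v_rel×d = (8)·(-12) − (12)·(-12) = 48
since m = R²·208 − 48²:  R² = (2304 + 2896) / 208 = 25
R = √25 = 5  ⇒  r_B = 5 − 2 = 3

rB=3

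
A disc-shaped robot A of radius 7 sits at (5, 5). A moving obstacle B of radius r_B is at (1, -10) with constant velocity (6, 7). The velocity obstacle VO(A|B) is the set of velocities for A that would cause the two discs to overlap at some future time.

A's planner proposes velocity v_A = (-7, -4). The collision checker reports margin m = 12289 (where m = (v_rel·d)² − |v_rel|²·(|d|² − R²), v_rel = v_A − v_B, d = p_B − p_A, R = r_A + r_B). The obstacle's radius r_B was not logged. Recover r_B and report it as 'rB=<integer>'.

m = 12289
d = (-4, -15);  v_rel = (-13, -11),  |v_rel|² = 290
v_rel×d = (-13)·(-15) − (-11)·(-4) = 151
since m = R²·290 − 151²:  R² = (22801 + 12289) / 290 = 121
R = √121 = 11  ⇒  r_B = 11 − 7 = 4

rB=4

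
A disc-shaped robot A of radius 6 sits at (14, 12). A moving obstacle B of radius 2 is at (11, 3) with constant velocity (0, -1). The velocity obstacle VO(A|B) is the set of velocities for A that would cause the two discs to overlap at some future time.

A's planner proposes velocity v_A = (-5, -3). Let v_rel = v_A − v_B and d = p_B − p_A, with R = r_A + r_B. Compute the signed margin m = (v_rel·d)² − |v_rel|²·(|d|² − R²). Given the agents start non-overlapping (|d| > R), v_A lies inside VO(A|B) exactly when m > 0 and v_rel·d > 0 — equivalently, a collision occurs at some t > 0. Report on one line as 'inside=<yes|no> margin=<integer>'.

d = (-3, -9),  |d|² = 90;  R = 6+2 = 8,  c = 90−8² = 26
v_rel = (-5, -2),  |v_rel|² = 29;  v_rel·d = (-5)·(-3) + (-2)·(-9) = 33
29·t² − 66·t + 26 = 0  ⇒  m = 33² − 29·26 = 335
m = 335 > 0,  v_rel·d = 33 > 0  ⇒  inside

inside=yes margin=335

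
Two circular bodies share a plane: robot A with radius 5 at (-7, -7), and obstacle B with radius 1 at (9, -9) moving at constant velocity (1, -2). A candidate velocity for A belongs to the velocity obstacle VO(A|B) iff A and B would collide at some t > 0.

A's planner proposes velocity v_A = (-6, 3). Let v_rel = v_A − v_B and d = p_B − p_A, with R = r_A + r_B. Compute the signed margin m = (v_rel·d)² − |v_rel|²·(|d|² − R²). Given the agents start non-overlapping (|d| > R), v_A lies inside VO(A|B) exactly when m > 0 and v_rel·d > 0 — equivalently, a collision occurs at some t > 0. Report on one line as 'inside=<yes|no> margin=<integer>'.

d = (16, -2),  |d|² = 260;  R = 5+1 = 6,  c = 260−6² = 224
v_rel = (-7, 5),  |v_rel|² = 74;  v_rel·d = (-7)·(16) + (5)·(-2) = -122
74·t² + 244·t + 224 = 0  ⇒  m = (-122)² − 74·224 = -1692
m = -1692 < 0,  v_rel·d = -122 < 0  ⇒  outside

inside=no margin=-1692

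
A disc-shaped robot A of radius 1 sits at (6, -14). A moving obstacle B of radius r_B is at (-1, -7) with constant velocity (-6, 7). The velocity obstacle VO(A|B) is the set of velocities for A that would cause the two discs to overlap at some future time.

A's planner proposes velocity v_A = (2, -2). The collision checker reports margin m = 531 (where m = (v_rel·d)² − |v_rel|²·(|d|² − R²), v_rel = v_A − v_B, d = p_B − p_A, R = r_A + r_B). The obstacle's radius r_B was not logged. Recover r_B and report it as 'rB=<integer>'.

m = 531
d = (-7, 7);  v_rel = (8, -9),  |v_rel|² = 145
v_rel×d = (8)·(7) − (-9)·(-7) = -7
since m = R²·145 − (-7)²:  R² = (49 + 531) / 145 = 4
R = √4 = 2  ⇒  r_B = 2 − 1 = 1

rB=1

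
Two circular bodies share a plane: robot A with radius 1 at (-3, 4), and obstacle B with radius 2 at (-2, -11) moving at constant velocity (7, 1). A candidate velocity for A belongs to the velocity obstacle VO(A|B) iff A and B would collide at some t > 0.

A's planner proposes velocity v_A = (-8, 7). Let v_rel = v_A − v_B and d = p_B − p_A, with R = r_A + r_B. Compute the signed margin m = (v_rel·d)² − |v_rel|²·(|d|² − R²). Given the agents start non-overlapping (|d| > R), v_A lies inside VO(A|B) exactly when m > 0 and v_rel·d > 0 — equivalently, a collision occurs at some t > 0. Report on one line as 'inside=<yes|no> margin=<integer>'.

d = (1, -15),  |d|² = 226;  R = 1+2 = 3,  c = 226−3² = 217
v_rel = (-15, 6),  |v_rel|² = 261;  v_rel·d = (-15)·(1) + (6)·(-15) = -105
261·t² + 210·t + 217 = 0  ⇒  m = (-105)² − 261·217 = -45612
m = -45612 < 0,  v_rel·d = -105 < 0  ⇒  outside

inside=no margin=-45612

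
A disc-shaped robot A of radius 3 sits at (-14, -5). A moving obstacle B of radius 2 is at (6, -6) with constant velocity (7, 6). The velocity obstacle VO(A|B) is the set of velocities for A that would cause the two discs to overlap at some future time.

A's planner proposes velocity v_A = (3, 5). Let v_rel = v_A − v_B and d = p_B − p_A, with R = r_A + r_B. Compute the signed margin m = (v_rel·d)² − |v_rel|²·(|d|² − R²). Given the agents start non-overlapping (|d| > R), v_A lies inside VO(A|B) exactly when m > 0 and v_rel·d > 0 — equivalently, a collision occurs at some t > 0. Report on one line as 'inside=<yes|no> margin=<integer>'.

d = (20, -1),  |d|² = 401;  R = 3+2 = 5,  c = 401−5² = 376
v_rel = (-4, -1),  |v_rel|² = 17;  v_rel·d = (-4)·(20) + (-1)·(-1) = -79
17·t² + 158·t + 376 = 0  ⇒  m = (-79)² − 17·376 = -151
m = -151 < 0,  v_rel·d = -79 < 0  ⇒  outside

inside=no margin=-151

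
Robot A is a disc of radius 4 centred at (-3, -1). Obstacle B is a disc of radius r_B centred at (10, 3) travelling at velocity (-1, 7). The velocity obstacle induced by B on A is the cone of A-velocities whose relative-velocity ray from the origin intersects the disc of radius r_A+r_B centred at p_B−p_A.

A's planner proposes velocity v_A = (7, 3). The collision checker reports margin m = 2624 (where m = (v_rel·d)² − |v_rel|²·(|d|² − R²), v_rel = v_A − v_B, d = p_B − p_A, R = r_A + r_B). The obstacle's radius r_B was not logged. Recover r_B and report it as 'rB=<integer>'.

m = 2624
d = (13, 4);  v_rel = (8, -4),  |v_rel|² = 80
v_rel×d = (8)·(4) − (-4)·(13) = 84
since m = R²·80 − 84²:  R² = (7056 + 2624) / 80 = 121
R = √121 = 11  ⇒  r_B = 11 − 4 = 7

rB=7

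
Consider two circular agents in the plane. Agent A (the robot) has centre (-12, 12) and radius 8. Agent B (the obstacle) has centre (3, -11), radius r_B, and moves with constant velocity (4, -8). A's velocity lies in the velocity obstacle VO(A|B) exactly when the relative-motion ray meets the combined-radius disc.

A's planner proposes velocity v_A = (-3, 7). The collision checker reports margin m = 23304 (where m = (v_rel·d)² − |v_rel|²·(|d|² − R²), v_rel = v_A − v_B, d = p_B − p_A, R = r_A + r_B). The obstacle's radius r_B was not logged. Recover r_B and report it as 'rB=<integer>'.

m = 23304
d = (15, -23);  v_rel = (-7, 15),  |v_rel|² = 274
v_rel×d = (-7)·(-23) − (15)·(15) = -64
since m = R²·274 − (-64)²:  R² = (4096 + 23304) / 274 = 100
R = √100 = 10  ⇒  r_B = 10 − 8 = 2

rB=2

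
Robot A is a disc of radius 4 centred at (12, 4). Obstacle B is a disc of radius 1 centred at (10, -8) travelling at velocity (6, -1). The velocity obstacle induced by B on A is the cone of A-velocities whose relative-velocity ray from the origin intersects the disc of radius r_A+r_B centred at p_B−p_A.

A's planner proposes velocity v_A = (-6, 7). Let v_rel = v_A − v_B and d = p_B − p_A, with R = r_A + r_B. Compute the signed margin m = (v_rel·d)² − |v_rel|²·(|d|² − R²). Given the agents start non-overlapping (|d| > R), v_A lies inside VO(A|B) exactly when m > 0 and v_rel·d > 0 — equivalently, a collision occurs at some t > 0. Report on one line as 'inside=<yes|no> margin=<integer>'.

d = (-2, -12),  |d|² = 148;  R = 4+1 = 5,  c = 148−5² = 123
v_rel = (-12, 8),  |v_rel|² = 208;  v_rel·d = (-12)·(-2) + (8)·(-12) = -72
208·t² + 144·t + 123 = 0  ⇒  m = (-72)² − 208·123 = -20400
m = -20400 < 0,  v_rel·d = -72 < 0  ⇒  outside

inside=no margin=-20400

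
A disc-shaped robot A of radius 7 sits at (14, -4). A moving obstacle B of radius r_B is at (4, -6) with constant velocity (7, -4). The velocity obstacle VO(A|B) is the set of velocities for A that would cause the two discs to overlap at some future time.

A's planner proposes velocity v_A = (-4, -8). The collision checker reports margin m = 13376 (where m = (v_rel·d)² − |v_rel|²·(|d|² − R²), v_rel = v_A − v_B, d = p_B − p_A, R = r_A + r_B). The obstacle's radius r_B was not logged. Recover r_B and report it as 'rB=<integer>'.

m = 13376
d = (-10, -2);  v_rel = (-11, -4),  |v_rel|² = 137
v_rel×d = (-11)·(-2) − (-4)·(-10) = -18
since m = R²·137 − (-18)²:  R² = (324 + 13376) / 137 = 100
R = √100 = 10  ⇒  r_B = 10 − 7 = 3

rB=3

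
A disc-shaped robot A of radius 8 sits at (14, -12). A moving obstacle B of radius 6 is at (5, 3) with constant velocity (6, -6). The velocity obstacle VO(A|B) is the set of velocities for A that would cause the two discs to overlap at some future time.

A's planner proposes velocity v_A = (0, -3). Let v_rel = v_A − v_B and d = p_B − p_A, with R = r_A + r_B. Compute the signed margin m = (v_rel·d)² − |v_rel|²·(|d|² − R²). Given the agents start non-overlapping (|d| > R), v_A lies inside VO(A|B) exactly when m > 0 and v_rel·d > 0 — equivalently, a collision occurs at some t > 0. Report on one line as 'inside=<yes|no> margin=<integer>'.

d = (-9, 15),  |d|² = 306;  R = 8+6 = 14,  c = 306−14² = 110
v_rel = (-6, 3),  |v_rel|² = 45;  v_rel·d = (-6)·(-9) + (3)·(15) = 99
45·t² − 198·t + 110 = 0  ⇒  m = 99² − 45·110 = 4851
m = 4851 > 0,  v_rel·d = 99 > 0  ⇒  inside

inside=yes margin=4851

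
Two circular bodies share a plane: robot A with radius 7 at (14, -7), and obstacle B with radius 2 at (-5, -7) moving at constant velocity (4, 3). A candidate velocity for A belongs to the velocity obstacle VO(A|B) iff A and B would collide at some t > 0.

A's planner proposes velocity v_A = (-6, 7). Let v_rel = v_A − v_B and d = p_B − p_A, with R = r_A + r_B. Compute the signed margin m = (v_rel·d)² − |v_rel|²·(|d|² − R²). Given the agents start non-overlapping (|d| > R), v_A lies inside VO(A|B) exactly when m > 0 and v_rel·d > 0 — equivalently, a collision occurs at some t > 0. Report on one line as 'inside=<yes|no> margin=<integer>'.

d = (-19, 0),  |d|² = 361;  R = 7+2 = 9,  c = 361−9² = 280
v_rel = (-10, 4),  |v_rel|² = 116;  v_rel·d = (-10)·(-19) + (4)·(0) = 190
116·t² − 380·t + 280 = 0  ⇒  m = 190² − 116·280 = 3620
m = 3620 > 0,  v_rel·d = 190 > 0  ⇒  inside

inside=yes margin=3620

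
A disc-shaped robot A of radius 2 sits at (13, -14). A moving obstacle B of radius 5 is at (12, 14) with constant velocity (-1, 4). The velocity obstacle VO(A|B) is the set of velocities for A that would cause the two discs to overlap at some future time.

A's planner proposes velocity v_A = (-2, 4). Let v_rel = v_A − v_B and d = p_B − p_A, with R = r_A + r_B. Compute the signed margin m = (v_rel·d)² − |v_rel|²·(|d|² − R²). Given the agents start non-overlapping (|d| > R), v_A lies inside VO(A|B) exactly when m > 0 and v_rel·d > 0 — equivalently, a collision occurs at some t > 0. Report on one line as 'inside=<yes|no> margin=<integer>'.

d = (-1, 28),  |d|² = 785;  R = 2+5 = 7,  c = 785−7² = 736
v_rel = (-1, 0),  |v_rel|² = 1;  v_rel·d = (-1)·(-1) + (0)·(28) = 1
1·t² − 2·t + 736 = 0  ⇒  m = 1² − 1·736 = -735
m = -735 < 0,  v_rel·d = 1 > 0  ⇒  outside

inside=no margin=-735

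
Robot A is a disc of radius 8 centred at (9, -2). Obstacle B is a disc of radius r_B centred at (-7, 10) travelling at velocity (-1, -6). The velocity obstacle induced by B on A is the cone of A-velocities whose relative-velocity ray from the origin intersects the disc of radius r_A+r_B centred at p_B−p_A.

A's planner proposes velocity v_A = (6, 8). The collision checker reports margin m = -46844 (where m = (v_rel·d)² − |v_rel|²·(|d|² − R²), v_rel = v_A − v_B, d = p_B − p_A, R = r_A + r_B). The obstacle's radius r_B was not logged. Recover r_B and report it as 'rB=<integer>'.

m = -46844
d = (-16, 12);  v_rel = (7, 14),  |v_rel|² = 245
v_rel×d = (7)·(12) − (14)·(-16) = 308
since m = R²·245 − 308²:  R² = (94864 + -46844) / 245 = 196
R = √196 = 14  ⇒  r_B = 14 − 8 = 6

rB=6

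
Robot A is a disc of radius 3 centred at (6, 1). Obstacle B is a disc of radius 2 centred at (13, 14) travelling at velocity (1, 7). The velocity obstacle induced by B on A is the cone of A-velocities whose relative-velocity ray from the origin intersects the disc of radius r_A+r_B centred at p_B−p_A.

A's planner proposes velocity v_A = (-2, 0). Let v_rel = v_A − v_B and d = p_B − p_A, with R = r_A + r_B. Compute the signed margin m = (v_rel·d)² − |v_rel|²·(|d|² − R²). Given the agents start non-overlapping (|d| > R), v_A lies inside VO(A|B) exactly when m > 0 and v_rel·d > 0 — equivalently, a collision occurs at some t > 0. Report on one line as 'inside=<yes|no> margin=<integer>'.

d = (7, 13),  |d|² = 218;  R = 3+2 = 5,  c = 218−5² = 193
v_rel = (-3, -7),  |v_rel|² = 58;  v_rel·d = (-3)·(7) + (-7)·(13) = -112
58·t² + 224·t + 193 = 0  ⇒  m = (-112)² − 58·193 = 1350
m = 1350 > 0,  v_rel·d = -112 < 0  ⇒  outside

inside=no margin=1350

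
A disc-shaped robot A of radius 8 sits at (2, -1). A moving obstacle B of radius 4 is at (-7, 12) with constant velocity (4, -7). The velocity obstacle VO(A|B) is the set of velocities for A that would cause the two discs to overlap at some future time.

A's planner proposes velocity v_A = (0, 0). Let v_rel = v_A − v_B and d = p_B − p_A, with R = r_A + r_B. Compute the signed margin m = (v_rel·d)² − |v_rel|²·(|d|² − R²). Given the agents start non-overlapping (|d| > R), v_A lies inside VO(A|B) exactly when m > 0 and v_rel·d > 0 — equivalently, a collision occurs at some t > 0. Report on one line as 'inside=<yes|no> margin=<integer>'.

d = (-9, 13),  |d|² = 250;  R = 8+4 = 12,  c = 250−12² = 106
v_rel = (-4, 7),  |v_rel|² = 65;  v_rel·d = (-4)·(-9) + (7)·(13) = 127
65·t² − 254·t + 106 = 0  ⇒  m = 127² − 65·106 = 9239
m = 9239 > 0,  v_rel·d = 127 > 0  ⇒  inside

inside=yes margin=9239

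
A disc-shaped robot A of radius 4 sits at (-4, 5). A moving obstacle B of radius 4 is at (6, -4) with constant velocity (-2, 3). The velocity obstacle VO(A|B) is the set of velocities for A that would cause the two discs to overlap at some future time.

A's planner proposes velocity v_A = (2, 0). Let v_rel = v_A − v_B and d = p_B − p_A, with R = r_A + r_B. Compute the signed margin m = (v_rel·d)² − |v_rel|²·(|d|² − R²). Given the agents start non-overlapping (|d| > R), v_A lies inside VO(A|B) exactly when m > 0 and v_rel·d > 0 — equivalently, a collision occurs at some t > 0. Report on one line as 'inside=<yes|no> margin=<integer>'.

d = (10, -9),  |d|² = 181;  R = 4+4 = 8,  c = 181−8² = 117
v_rel = (4, -3),  |v_rel|² = 25;  v_rel·d = (4)·(10) + (-3)·(-9) = 67
25·t² − 134·t + 117 = 0  ⇒  m = 67² − 25·117 = 1564
m = 1564 > 0,  v_rel·d = 67 > 0  ⇒  inside

inside=yes margin=1564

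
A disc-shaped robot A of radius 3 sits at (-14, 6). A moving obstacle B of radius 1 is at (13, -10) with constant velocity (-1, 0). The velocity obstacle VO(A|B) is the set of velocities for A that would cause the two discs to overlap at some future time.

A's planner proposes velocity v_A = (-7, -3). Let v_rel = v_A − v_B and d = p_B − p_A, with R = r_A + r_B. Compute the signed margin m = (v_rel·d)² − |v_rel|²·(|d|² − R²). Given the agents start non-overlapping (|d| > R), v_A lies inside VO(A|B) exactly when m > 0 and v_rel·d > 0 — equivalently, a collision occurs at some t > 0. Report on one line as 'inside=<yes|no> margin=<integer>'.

d = (27, -16),  |d|² = 985;  R = 3+1 = 4,  c = 985−4² = 969
v_rel = (-6, -3),  |v_rel|² = 45;  v_rel·d = (-6)·(27) + (-3)·(-16) = -114
45·t² + 228·t + 969 = 0  ⇒  m = (-114)² − 45·969 = -30609
m = -30609 < 0,  v_rel·d = -114 < 0  ⇒  outside

inside=no margin=-30609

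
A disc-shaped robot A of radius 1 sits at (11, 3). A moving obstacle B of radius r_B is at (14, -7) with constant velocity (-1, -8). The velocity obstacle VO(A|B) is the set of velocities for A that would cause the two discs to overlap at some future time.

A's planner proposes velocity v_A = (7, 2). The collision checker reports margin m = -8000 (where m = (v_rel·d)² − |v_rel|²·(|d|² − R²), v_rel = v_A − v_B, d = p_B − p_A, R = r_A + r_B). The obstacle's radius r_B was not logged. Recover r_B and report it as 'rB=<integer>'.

m = -8000
d = (3, -10);  v_rel = (8, 10),  |v_rel|² = 164
v_rel×d = (8)·(-10) − (10)·(3) = -110
since m = R²·164 − (-110)²:  R² = (12100 + -8000) / 164 = 25
R = √25 = 5  ⇒  r_B = 5 − 1 = 4

rB=4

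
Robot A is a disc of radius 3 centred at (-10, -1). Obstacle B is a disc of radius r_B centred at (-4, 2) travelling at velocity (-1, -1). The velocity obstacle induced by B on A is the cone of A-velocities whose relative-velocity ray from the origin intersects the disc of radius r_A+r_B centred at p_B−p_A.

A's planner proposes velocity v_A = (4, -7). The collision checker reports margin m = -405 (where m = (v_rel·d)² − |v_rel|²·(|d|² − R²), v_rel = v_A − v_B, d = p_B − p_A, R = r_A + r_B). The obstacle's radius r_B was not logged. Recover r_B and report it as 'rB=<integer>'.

m = -405
d = (6, 3);  v_rel = (5, -6),  |v_rel|² = 61
v_rel×d = (5)·(3) − (-6)·(6) = 51
since m = R²·61 − 51²:  R² = (2601 + -405) / 61 = 36
R = √36 = 6  ⇒  r_B = 6 − 3 = 3

rB=3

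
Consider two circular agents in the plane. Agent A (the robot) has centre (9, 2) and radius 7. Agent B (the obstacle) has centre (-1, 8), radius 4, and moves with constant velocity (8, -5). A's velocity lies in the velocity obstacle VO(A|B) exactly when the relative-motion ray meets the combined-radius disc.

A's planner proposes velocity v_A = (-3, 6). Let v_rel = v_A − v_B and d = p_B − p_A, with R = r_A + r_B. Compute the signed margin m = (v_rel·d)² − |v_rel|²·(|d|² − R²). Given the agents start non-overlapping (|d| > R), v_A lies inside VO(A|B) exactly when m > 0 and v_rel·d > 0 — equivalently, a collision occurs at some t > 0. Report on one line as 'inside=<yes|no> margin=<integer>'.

d = (-10, 6),  |d|² = 136;  R = 7+4 = 11,  c = 136−11² = 15
v_rel = (-11, 11),  |v_rel|² = 242;  v_rel·d = (-11)·(-10) + (11)·(6) = 176
242·t² − 352·t + 15 = 0  ⇒  m = 176² − 242·15 = 27346
m = 27346 > 0,  v_rel·d = 176 > 0  ⇒  inside

inside=yes margin=27346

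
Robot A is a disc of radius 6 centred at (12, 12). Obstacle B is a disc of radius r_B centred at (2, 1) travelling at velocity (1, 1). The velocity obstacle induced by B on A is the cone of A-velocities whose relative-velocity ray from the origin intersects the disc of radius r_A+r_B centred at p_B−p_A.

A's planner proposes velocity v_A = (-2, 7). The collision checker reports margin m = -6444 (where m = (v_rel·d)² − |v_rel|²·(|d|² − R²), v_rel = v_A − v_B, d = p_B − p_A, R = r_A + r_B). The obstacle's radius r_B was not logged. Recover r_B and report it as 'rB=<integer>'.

m = -6444
d = (-10, -11);  v_rel = (-3, 6),  |v_rel|² = 45
v_rel×d = (-3)·(-11) − (6)·(-10) = 93
since m = R²·45 − 93²:  R² = (8649 + -6444) / 45 = 49
R = √49 = 7  ⇒  r_B = 7 − 6 = 1

rB=1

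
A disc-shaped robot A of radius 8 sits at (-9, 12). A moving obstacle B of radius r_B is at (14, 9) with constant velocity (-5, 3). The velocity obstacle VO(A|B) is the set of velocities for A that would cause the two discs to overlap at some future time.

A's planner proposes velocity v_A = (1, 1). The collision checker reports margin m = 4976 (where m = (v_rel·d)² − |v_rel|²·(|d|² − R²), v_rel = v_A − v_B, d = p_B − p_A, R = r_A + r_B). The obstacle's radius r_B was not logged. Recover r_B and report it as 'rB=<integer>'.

m = 4976
d = (23, -3);  v_rel = (6, -2),  |v_rel|² = 40
v_rel×d = (6)·(-3) − (-2)·(23) = 28
since m = R²·40 − 28²:  R² = (784 + 4976) / 40 = 144
R = √144 = 12  ⇒  r_B = 12 − 8 = 4

rB=4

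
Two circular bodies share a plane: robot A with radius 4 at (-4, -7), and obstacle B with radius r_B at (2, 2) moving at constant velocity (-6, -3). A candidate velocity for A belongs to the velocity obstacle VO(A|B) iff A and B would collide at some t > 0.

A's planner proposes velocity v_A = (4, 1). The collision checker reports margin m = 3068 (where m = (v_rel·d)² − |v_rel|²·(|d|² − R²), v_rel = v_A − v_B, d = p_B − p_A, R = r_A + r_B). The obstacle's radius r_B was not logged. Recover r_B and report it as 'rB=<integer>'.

m = 3068
d = (6, 9);  v_rel = (10, 4),  |v_rel|² = 116
v_rel×d = (10)·(9) − (4)·(6) = 66
since m = R²·116 − 66²:  R² = (4356 + 3068) / 116 = 64
R = √64 = 8  ⇒  r_B = 8 − 4 = 4

rB=4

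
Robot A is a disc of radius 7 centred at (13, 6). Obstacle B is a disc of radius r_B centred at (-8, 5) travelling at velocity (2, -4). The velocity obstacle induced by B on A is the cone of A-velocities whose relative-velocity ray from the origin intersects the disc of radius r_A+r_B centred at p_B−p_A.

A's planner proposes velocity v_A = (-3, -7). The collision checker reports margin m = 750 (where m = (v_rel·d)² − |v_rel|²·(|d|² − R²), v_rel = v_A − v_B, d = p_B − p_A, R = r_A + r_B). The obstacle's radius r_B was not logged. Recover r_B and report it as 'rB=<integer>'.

m = 750
d = (-21, -1);  v_rel = (-5, -3),  |v_rel|² = 34
v_rel×d = (-5)·(-1) − (-3)·(-21) = -58
since m = R²·34 − (-58)²:  R² = (3364 + 750) / 34 = 121
R = √121 = 11  ⇒  r_B = 11 − 7 = 4

rB=4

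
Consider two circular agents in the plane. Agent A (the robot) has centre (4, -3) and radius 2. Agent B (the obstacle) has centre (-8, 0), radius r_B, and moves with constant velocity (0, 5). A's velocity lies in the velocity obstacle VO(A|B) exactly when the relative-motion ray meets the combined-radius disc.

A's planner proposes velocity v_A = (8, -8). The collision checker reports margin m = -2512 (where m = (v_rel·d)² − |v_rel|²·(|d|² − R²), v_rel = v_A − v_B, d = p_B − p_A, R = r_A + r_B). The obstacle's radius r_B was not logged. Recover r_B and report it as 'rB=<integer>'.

m = -2512
d = (-12, 3);  v_rel = (8, -13),  |v_rel|² = 233
v_rel×d = (8)·(3) − (-13)·(-12) = -132
since m = R²·233 − (-132)²:  R² = (17424 + -2512) / 233 = 64
R = √64 = 8  ⇒  r_B = 8 − 2 = 6

rB=6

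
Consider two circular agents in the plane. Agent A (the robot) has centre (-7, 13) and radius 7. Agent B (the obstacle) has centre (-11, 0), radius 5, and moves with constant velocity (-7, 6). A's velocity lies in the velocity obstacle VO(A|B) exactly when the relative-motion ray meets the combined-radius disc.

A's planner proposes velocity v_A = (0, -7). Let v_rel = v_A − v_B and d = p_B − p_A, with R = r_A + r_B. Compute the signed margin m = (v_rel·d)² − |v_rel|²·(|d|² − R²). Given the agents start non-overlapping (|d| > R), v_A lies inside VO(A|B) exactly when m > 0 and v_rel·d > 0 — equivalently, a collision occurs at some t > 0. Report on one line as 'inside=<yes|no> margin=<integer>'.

d = (-4, -13),  |d|² = 185;  R = 7+5 = 12,  c = 185−12² = 41
v_rel = (7, -13),  |v_rel|² = 218;  v_rel·d = (7)·(-4) + (-13)·(-13) = 141
218·t² − 282·t + 41 = 0  ⇒  m = 141² − 218·41 = 10943
m = 10943 > 0,  v_rel·d = 141 > 0  ⇒  inside

inside=yes margin=10943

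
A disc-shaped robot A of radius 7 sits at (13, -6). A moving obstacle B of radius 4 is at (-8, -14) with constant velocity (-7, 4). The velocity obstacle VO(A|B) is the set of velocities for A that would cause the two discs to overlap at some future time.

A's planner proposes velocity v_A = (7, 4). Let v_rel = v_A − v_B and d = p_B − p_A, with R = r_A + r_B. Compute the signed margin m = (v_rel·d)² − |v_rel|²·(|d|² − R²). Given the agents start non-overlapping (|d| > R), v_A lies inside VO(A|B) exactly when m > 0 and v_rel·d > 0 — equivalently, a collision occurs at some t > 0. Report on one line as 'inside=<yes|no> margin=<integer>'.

d = (-21, -8),  |d|² = 505;  R = 7+4 = 11,  c = 505−11² = 384
v_rel = (14, 0),  |v_rel|² = 196;  v_rel·d = (14)·(-21) + (0)·(-8) = -294
196·t² + 588·t + 384 = 0  ⇒  m = (-294)² − 196·384 = 11172
m = 11172 > 0,  v_rel·d = -294 < 0  ⇒  outside

inside=no margin=11172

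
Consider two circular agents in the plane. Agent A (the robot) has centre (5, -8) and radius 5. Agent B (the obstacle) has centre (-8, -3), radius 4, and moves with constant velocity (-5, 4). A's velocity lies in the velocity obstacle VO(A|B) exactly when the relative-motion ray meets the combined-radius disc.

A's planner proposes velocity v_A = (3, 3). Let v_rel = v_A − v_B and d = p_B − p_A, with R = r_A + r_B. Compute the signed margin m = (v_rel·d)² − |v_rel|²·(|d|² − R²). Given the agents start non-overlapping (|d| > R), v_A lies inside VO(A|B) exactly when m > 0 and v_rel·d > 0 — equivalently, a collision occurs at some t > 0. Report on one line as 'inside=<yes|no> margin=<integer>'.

d = (-13, 5),  |d|² = 194;  R = 5+4 = 9,  c = 194−9² = 113
v_rel = (8, -1),  |v_rel|² = 65;  v_rel·d = (8)·(-13) + (-1)·(5) = -109
65·t² + 218·t + 113 = 0  ⇒  m = (-109)² − 65·113 = 4536
m = 4536 > 0,  v_rel·d = -109 < 0  ⇒  outside

inside=no margin=4536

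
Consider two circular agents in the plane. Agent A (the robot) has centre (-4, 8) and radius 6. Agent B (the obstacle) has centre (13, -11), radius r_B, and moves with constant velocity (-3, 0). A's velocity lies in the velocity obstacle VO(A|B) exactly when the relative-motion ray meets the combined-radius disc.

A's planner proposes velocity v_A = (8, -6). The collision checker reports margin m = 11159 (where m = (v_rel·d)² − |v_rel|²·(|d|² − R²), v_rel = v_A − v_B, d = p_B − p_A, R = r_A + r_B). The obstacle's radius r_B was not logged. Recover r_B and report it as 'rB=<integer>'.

m = 11159
d = (17, -19);  v_rel = (11, -6),  |v_rel|² = 157
v_rel×d = (11)·(-19) − (-6)·(17) = -107
since m = R²·157 − (-107)²:  R² = (11449 + 11159) / 157 = 144
R = √144 = 12  ⇒  r_B = 12 − 6 = 6

rB=6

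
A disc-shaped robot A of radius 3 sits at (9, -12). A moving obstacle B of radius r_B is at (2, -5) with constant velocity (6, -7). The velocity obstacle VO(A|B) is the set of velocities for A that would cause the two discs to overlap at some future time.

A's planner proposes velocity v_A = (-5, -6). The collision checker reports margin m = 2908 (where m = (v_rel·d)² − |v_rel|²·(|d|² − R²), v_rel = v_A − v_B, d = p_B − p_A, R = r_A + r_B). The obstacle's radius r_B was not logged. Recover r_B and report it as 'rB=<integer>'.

m = 2908
d = (-7, 7);  v_rel = (-11, 1),  |v_rel|² = 122
v_rel×d = (-11)·(7) − (1)·(-7) = -70
since m = R²·122 − (-70)²:  R² = (4900 + 2908) / 122 = 64
R = √64 = 8  ⇒  r_B = 8 − 3 = 5

rB=5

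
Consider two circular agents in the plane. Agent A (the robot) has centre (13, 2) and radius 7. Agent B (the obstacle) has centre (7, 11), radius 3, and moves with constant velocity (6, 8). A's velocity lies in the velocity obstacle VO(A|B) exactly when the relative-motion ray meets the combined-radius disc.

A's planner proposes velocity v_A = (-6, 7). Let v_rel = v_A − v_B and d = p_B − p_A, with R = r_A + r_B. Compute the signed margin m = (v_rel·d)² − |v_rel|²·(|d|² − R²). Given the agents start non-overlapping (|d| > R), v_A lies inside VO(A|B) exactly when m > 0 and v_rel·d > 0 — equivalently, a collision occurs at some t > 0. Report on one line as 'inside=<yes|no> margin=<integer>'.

d = (-6, 9),  |d|² = 117;  R = 7+3 = 10,  c = 117−10² = 17
v_rel = (-12, -1),  |v_rel|² = 145;  v_rel·d = (-12)·(-6) + (-1)·(9) = 63
145·t² − 126·t + 17 = 0  ⇒  m = 63² − 145·17 = 1504
m = 1504 > 0,  v_rel·d = 63 > 0  ⇒  inside

inside=yes margin=1504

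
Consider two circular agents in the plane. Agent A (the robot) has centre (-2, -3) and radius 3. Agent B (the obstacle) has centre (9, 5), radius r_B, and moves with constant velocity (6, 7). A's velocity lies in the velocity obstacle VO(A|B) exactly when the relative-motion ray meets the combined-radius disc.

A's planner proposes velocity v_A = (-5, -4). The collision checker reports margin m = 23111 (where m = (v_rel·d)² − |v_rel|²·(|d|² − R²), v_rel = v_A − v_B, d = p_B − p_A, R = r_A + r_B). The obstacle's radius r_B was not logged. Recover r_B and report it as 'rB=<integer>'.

m = 23111
d = (11, 8);  v_rel = (-11, -11),  |v_rel|² = 242
v_rel×d = (-11)·(8) − (-11)·(11) = 33
since m = R²·242 − 33²:  R² = (1089 + 23111) / 242 = 100
R = √100 = 10  ⇒  r_B = 10 − 3 = 7

rB=7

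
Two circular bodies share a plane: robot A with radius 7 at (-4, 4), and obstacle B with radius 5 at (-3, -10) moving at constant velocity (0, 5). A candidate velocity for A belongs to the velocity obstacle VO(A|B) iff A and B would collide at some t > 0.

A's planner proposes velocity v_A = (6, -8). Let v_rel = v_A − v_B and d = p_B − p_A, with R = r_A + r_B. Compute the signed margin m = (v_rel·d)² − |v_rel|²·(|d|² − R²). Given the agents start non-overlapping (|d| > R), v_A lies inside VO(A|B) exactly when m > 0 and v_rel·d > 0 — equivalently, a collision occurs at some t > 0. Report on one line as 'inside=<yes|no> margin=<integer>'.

d = (1, -14),  |d|² = 197;  R = 7+5 = 12,  c = 197−12² = 53
v_rel = (6, -13),  |v_rel|² = 205;  v_rel·d = (6)·(1) + (-13)·(-14) = 188
205·t² − 376·t + 53 = 0  ⇒  m = 188² − 205·53 = 24479
m = 24479 > 0,  v_rel·d = 188 > 0  ⇒  inside

inside=yes margin=24479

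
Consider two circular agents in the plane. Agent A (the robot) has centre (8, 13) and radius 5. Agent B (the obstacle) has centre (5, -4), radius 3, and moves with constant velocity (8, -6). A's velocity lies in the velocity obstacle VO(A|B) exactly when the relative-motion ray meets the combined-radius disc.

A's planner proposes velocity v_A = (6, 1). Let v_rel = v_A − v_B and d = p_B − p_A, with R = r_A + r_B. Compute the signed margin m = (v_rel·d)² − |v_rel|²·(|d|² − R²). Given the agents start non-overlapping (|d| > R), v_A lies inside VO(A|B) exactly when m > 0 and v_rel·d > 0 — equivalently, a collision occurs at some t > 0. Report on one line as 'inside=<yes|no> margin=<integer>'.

d = (-3, -17),  |d|² = 298;  R = 5+3 = 8,  c = 298−8² = 234
v_rel = (-2, 7),  |v_rel|² = 53;  v_rel·d = (-2)·(-3) + (7)·(-17) = -113
53·t² + 226·t + 234 = 0  ⇒  m = (-113)² − 53·234 = 367
m = 367 > 0,  v_rel·d = -113 < 0  ⇒  outside

inside=no margin=367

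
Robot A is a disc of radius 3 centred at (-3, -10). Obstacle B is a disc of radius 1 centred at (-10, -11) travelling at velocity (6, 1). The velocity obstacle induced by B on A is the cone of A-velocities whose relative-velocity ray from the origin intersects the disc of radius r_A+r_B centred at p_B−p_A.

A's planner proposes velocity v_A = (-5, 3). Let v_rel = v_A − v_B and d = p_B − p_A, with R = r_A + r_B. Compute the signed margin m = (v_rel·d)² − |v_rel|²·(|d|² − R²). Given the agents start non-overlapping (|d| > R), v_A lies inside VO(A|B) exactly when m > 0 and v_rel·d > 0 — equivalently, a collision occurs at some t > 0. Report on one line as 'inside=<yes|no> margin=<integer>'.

d = (-7, -1),  |d|² = 50;  R = 3+1 = 4,  c = 50−4² = 34
v_rel = (-11, 2),  |v_rel|² = 125;  v_rel·d = (-11)·(-7) + (2)·(-1) = 75
125·t² − 150·t + 34 = 0  ⇒  m = 75² − 125·34 = 1375
m = 1375 > 0,  v_rel·d = 75 > 0  ⇒  inside

inside=yes margin=1375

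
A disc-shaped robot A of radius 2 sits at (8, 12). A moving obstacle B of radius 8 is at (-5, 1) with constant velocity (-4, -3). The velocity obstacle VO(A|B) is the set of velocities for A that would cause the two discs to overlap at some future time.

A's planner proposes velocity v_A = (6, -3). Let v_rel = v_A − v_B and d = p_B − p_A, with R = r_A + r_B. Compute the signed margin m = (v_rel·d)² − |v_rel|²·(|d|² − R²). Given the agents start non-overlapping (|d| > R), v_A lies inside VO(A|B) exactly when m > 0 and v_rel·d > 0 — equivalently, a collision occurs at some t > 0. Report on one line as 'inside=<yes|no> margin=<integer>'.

d = (-13, -11),  |d|² = 290;  R = 2+8 = 10,  c = 290−10² = 190
v_rel = (10, 0),  |v_rel|² = 100;  v_rel·d = (10)·(-13) + (0)·(-11) = -130
100·t² + 260·t + 190 = 0  ⇒  m = (-130)² − 100·190 = -2100
m = -2100 < 0,  v_rel·d = -130 < 0  ⇒  outside

inside=no margin=-2100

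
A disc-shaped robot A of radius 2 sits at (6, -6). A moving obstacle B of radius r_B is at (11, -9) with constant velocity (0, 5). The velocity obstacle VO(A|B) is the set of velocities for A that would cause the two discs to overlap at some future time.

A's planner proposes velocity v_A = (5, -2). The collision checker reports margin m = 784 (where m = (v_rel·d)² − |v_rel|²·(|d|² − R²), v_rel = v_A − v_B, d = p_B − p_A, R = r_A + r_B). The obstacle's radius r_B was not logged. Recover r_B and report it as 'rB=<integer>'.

m = 784
d = (5, -3);  v_rel = (5, -7),  |v_rel|² = 74
v_rel×d = (5)·(-3) − (-7)·(5) = 20
since m = R²·74 − 20²:  R² = (400 + 784) / 74 = 16
R = √16 = 4  ⇒  r_B = 4 − 2 = 2

rB=2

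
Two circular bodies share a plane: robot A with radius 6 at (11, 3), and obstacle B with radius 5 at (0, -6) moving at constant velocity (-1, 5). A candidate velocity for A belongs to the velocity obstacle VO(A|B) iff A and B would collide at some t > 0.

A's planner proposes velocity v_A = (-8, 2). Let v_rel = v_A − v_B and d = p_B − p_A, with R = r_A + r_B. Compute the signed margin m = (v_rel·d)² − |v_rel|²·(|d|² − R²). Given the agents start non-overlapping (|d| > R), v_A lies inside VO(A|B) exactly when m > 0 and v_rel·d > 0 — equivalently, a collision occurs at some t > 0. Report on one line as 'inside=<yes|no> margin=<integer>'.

d = (-11, -9),  |d|² = 202;  R = 6+5 = 11,  c = 202−11² = 81
v_rel = (-7, -3),  |v_rel|² = 58;  v_rel·d = (-7)·(-11) + (-3)·(-9) = 104
58·t² − 208·t + 81 = 0  ⇒  m = 104² − 58·81 = 6118
m = 6118 > 0,  v_rel·d = 104 > 0  ⇒  inside

inside=yes margin=6118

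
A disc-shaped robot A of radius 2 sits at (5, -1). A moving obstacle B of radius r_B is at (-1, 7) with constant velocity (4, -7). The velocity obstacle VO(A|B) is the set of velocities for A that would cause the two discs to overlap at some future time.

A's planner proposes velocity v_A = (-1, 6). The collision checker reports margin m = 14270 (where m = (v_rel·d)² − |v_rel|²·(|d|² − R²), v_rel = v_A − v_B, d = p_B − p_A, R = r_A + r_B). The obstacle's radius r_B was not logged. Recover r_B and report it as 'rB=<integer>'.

m = 14270
d = (-6, 8);  v_rel = (-5, 13),  |v_rel|² = 194
v_rel×d = (-5)·(8) − (13)·(-6) = 38
since m = R²·194 − 38²:  R² = (1444 + 14270) / 194 = 81
R = √81 = 9  ⇒  r_B = 9 − 2 = 7

rB=7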